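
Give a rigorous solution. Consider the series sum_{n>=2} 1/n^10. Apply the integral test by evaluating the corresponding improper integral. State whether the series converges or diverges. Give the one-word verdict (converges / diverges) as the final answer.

Let f(x) = x^(-10). Then f is positive, continuous, and decreasing on [2, infinity), so the integral test applies.
Compute the improper integral int_{2}^infinity f(x) dx:
  antiderivative F(x) = -1/(9*x^9).
  As x -> infinity, F(x) -> 0 (since p = 10 > 1).
  So int = F(infinity) - F(2) = 0 - (-1/4608) = 1/4608.
  Finite, so by the integral test, the series converges.

converges


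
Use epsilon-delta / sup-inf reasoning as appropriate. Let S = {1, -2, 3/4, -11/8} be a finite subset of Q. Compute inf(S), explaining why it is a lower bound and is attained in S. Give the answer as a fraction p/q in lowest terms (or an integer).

S is finite, so inf(S) = min(S).
Sorted increasing:
-2, -11/8, 3/4, 1
The extremum is -2.
For every x in S, x >= -2. And -2 is in S, so it is attained.
Therefore inf(S) = -2.

-2


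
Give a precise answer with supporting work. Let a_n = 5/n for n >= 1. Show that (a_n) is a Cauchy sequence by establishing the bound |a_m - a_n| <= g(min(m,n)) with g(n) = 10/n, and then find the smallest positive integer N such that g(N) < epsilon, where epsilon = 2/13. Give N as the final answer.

For any m, n >= 1, by the triangle inequality:
|a_m - a_n| = |5/m - 5/n| <= 5*1/m + 5*1/n <= 10/min(m,n).
So g(n) = 10/n bounds the Cauchy difference. Since g(n) -> 0, (a_n) is Cauchy.
Now solve g(N) < 2/13: 10/N < 2/13 <=> N > 10 / (2/13) = 65.
The smallest integer strictly greater than 65 is N = 66.
Check: g(66) = 10/66 = 5/33 < 2/13; g(65) = 2/13 >= 2/13. So N = 66.

66


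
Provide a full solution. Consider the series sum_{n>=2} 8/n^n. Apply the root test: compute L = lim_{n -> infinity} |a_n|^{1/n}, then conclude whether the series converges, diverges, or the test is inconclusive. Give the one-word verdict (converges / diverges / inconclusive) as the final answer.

Let a_n denote the general term. Form |a_n|^(1/n) and simplify:
|a_n|^(1/n) = 2^(3/n)/n
Take the limit as n -> infinity: L = 0.
Since L = 0 < 1, the root test implies convergence.

converges


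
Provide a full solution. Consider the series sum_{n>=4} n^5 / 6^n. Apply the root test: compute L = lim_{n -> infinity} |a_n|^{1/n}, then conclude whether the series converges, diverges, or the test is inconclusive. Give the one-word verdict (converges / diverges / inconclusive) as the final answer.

Let a_n denote the general term. Form |a_n|^(1/n) and simplify:
|a_n|^(1/n) = n^(5/n)/6
Take the limit as n -> infinity: L = 1/6.
Since L = 1/6 < 1, the root test implies convergence.

converges


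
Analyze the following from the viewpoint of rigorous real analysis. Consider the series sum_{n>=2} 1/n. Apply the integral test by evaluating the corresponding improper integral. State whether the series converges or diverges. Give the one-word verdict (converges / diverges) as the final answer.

Let f(x) = 1/x. Then f is positive, continuous, and decreasing on [2, infinity), so the integral test applies.
Compute the improper integral int_{2}^infinity f(x) dx:
  antiderivative F(x) = log(x).
  As x -> infinity, log(x) -> infinity.
  So int = infinity - log(2) = infinity. By the integral test, the series diverges.

diverges


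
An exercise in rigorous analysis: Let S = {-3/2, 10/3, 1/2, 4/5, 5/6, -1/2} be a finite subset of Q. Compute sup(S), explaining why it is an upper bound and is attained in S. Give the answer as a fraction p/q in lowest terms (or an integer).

S is finite, so sup(S) = max(S).
Sorted decreasing:
10/3, 5/6, 4/5, 1/2, -1/2, -3/2
The extremum is 10/3.
For every x in S, x <= 10/3. And 10/3 is in S, so it is attained.
Therefore sup(S) = 10/3.

10/3


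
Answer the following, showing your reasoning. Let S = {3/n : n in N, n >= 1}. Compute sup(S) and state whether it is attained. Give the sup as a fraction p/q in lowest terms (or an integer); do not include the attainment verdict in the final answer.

Analysis:
- Values: 3, 3/2, 1, 3/4, ... strictly decreasing.
- The maximum is 3 (n=1); sup = 3 (attained).
- The set is bounded below by 0; 3/n -> 0 so 0 is the greatest lower bound.
- 0 is not in the set, so inf = 0 is not attained.
Conclusion: sup(S) = 3, attained in S.

3


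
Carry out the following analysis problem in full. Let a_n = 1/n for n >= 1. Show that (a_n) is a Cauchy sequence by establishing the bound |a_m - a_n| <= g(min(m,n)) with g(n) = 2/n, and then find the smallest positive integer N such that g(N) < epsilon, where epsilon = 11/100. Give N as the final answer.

For any m, n >= 1, by the triangle inequality:
|a_m - a_n| = |1/m - 1/n| <= 1/m + 1/n <= 2/min(m,n).
So g(n) = 2/n bounds the Cauchy difference. Since g(n) -> 0, (a_n) is Cauchy.
Now solve g(N) < 11/100: 2/N < 11/100 <=> N > 2 / (11/100) = 200/11.
The smallest integer strictly greater than 200/11 is N = 19.
Check: g(19) = 2/19 = 2/19 < 11/100; g(18) = 1/9 >= 11/100. So N = 19.

19


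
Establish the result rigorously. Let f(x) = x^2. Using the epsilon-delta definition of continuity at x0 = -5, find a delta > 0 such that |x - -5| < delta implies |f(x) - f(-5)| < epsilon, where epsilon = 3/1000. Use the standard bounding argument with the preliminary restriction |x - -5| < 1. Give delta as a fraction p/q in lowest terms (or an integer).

Factor: |x^2 - (-5)^2| = |x - -5| * |x + -5|.
Impose |x - -5| < 1 first. Then |x + -5| = |(x - -5) + 2*(-5)| <= |x - -5| + 2*|-5| < 1 + 10 = 11.
So |x^2 - (-5)^2| < delta * 11.
We need delta * 11 <= 3/1000, i.e. delta <= 3/1000/11 = 3/11000.
Since 3/11000 < 1, this is tighter than 1; take delta = 3/11000.
So delta = 3/11000 works.

3/11000


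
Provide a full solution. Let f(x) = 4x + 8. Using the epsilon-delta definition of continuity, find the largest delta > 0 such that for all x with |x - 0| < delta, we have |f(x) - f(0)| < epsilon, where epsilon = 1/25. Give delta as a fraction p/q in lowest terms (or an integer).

We compute f(0) = 4*(0) + 8 = 8.
|f(x) - f(0)| = |4x + 8 - (8)| = |4(x - 0)| = 4|x - 0|.
We need 4|x - 0| < 1/25, i.e. |x - 0| < 1/25 / 4 = 1/100.
So any delta <= 1/100 works. Conversely, if delta > 1/100, then x = 0 + 1/100 satisfies |x - 0| = 1/100 < delta but |f(x) - f(0)| = 4 * 1/100 = 1/25, which is not < 1/25; so no larger delta works.
Hence the largest such delta is 1/100.

1/100


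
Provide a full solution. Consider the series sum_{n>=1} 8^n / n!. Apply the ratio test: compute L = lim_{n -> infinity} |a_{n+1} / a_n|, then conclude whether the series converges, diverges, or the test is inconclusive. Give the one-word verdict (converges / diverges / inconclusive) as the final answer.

Let a_n denote the general term. Form the ratio a_{n+1}/a_n and simplify:
a_{n+1}/a_n = 8/(n + 1)
Take the limit as n -> infinity: L = 0.
Since L = 0 < 1, the ratio test implies the series converges.

converges


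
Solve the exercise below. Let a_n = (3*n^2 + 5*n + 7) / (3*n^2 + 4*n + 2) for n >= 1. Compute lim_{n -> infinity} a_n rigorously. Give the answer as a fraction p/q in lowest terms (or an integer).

Divide numerator and denominator by n^2, the highest power:
numerator / n^2 = 3 + 5/n + 7/n^2
denominator / n^2 = 3 + 4/n + 2/n^2
As n -> infinity, all terms of the form c/n^k (k >= 1) tend to 0.
So numerator / n^2 -> 3 and denominator / n^2 -> 3.
Therefore lim a_n = 1.

1


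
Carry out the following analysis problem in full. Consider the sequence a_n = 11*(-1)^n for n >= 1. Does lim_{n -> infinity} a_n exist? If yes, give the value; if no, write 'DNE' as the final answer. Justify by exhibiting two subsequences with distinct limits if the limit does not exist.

Examine the behaviour of a_n along subsequences.
Even-n subsequence a_{2k} = 11 -> 11. Odd-n subsequence a_{2k+1} = -11 -> -11.
Since these two subsequential limits are 11 and -11, distinct, the full sequence cannot converge (a convergent sequence has all subsequences tending to the same limit). So lim a_n does not exist.

DNE


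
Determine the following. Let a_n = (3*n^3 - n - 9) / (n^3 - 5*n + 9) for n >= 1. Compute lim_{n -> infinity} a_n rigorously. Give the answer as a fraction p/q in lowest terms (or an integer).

Divide numerator and denominator by n^3, the highest power:
numerator / n^3 = 3 - 1/n^2 - 9/n^3
denominator / n^3 = 1 - 5/n^2 + 9/n^3
As n -> infinity, all terms of the form c/n^k (k >= 1) tend to 0.
So numerator / n^3 -> 3 and denominator / n^3 -> 1.
Therefore lim a_n = 3.

3


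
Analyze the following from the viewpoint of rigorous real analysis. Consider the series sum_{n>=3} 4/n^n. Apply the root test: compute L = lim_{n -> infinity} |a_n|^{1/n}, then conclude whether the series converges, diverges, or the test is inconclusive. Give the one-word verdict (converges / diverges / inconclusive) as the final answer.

Let a_n denote the general term. Form |a_n|^(1/n) and simplify:
|a_n|^(1/n) = 2^(2/n)/n
Take the limit as n -> infinity: L = 0.
Since L = 0 < 1, the root test implies convergence.

converges


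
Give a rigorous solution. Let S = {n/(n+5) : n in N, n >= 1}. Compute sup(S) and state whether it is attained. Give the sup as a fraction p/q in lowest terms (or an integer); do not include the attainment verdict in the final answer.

Analysis:
- Values: 1/6, 2/7, 3/8, 4/9, ... strictly increasing.
- Minimum is 1/6 (n=1); inf = 1/6 (attained).
- n/(n+5) = 1 - 5/(n+5) -> 1 from below as n -> infinity, and never equals 1.
- So sup = 1 (not attained).
Conclusion: sup(S) = 1, not attained in S.

1


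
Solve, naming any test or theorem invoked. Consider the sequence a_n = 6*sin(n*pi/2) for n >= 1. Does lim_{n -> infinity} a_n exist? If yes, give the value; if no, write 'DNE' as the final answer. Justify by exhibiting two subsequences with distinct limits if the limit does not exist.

Examine the behaviour of a_n along subsequences.
a_{4k+1} = 6*sin(pi/2 + 2k*pi) = 6 -> 6. a_{4k+3} = 6*sin(3pi/2 + 2k*pi) = -6 -> -6.
Since these two subsequential limits are 6 and -6, distinct, the full sequence cannot converge (a convergent sequence has all subsequences tending to the same limit). So lim a_n does not exist.

DNE


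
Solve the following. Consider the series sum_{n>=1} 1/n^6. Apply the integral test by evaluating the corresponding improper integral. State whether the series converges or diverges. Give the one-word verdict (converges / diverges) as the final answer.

Let f(x) = x^(-6). Then f is positive, continuous, and decreasing on [1, infinity), so the integral test applies.
Compute the improper integral int_{1}^infinity f(x) dx:
  antiderivative F(x) = -1/(5*x^5).
  As x -> infinity, F(x) -> 0 (since p = 6 > 1).
  So int = F(infinity) - F(1) = 0 - (-1/5) = 1/5.
  Finite, so by the integral test, the series converges.

converges


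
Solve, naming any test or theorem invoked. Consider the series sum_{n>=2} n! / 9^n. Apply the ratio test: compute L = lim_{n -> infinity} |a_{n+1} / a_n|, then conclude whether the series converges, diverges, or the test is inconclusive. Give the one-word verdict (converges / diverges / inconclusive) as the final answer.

Let a_n denote the general term. Form the ratio a_{n+1}/a_n and simplify:
a_{n+1}/a_n = n/9 + 1/9
Take the limit as n -> infinity: L = infinity.
Since L = infinity > 1 (or L = infinity), the ratio test implies the series diverges.

diverges


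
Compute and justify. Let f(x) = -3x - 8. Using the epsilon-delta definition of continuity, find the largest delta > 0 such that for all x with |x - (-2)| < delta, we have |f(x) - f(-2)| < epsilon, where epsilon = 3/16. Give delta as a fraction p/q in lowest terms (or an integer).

We compute f(-2) = -3*(-2) - 8 = -2.
|f(x) - f(-2)| = |-3x - 8 - (-2)| = |-3(x - (-2))| = 3|x - (-2)|.
We need 3|x - (-2)| < 3/16, i.e. |x - (-2)| < 3/16 / 3 = 1/16.
So any delta <= 1/16 works. Conversely, if delta > 1/16, then x = -2 + 1/16 satisfies |x - (-2)| = 1/16 < delta but |f(x) - f(-2)| = 3 * 1/16 = 3/16, which is not < 3/16; so no larger delta works.
Hence the largest such delta is 1/16.

1/16


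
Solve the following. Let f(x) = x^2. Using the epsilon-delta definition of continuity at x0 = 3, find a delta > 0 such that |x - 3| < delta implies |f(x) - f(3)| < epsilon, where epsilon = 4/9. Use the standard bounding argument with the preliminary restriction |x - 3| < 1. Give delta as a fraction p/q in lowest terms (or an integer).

Factor: |x^2 - (3)^2| = |x - 3| * |x + 3|.
Impose |x - 3| < 1 first. Then |x + 3| = |(x - 3) + 2*(3)| <= |x - 3| + 2*|3| < 1 + 6 = 7.
So |x^2 - (3)^2| < delta * 7.
We need delta * 7 <= 4/9, i.e. delta <= 4/9/7 = 4/63.
Since 4/63 < 1, this is tighter than 1; take delta = 4/63.
So delta = 4/63 works.

4/63


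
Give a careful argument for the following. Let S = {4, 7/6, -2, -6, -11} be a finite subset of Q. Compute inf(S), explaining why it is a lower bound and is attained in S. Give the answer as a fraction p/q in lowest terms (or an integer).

S is finite, so inf(S) = min(S).
Sorted increasing:
-11, -6, -2, 7/6, 4
The extremum is -11.
For every x in S, x >= -11. And -11 is in S, so it is attained.
Therefore inf(S) = -11.

-11


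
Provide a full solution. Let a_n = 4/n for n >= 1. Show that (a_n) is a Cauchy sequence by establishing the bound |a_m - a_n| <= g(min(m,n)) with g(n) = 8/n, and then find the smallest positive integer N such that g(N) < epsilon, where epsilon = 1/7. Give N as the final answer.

For any m, n >= 1, by the triangle inequality:
|a_m - a_n| = |4/m - 4/n| <= 4*1/m + 4*1/n <= 8/min(m,n).
So g(n) = 8/n bounds the Cauchy difference. Since g(n) -> 0, (a_n) is Cauchy.
Now solve g(N) < 1/7: 8/N < 1/7 <=> N > 8 / (1/7) = 56.
The smallest integer strictly greater than 56 is N = 57.
Check: g(57) = 8/57 = 8/57 < 1/7; g(56) = 1/7 >= 1/7. So N = 57.

57


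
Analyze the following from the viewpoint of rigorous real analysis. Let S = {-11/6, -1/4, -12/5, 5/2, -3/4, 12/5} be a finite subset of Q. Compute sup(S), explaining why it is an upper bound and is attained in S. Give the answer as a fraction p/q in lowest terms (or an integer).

S is finite, so sup(S) = max(S).
Sorted decreasing:
5/2, 12/5, -1/4, -3/4, -11/6, -12/5
The extremum is 5/2.
For every x in S, x <= 5/2. And 5/2 is in S, so it is attained.
Therefore sup(S) = 5/2.

5/2


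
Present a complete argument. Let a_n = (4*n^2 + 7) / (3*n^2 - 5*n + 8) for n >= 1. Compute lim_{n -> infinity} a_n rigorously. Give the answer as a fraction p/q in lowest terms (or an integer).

Divide numerator and denominator by n^2, the highest power:
numerator / n^2 = 4 + 7/n^2
denominator / n^2 = 3 - 5/n + 8/n^2
As n -> infinity, all terms of the form c/n^k (k >= 1) tend to 0.
So numerator / n^2 -> 4 and denominator / n^2 -> 3.
Therefore lim a_n = 4/3.

4/3


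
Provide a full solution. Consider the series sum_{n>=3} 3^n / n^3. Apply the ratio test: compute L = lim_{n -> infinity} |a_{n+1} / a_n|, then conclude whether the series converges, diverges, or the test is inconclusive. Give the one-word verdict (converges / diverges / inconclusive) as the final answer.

Let a_n denote the general term. Form the ratio a_{n+1}/a_n and simplify:
a_{n+1}/a_n = 3*n^3/(n + 1)^3
Take the limit as n -> infinity: L = 3.
Since L = 3 > 1 (or L = infinity), the ratio test implies the series diverges.

diverges


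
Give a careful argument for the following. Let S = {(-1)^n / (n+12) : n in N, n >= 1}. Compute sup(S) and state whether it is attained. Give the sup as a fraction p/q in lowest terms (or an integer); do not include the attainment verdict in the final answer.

Analysis:
- Values: -1/13, 1/14, -1/15, 1/16, -1/17, ...
- Positive terms (even n): 1/(2+12), 1/(4+12), ... decreasing -> max = 1/14 (n=2).
- Negative terms (odd n): -1/(1+12), -1/(3+12), ... increasing -> min = -1/13 (n=1).
- So sup = 1/14 (attained at n=2); inf = -1/13 (attained at n=1).
Conclusion: sup(S) = 1/14, attained in S.

1/14


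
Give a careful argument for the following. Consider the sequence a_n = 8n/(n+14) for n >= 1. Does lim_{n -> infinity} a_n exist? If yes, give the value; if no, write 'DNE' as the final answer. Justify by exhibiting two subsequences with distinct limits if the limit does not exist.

Examine the behaviour of a_n along subsequences.
Even-n subsequence a_{2k} = 8(2k)/(2k+14) -> 8. Odd-n subsequence a_{2k+1} = 8(2k+1)/(2k+15) -> 8. Both tend to 8, which suggests the limit is 8; verify directly.
|a_n - 8| = |8n - 8(n+14)| / (n+14) = 112/(n+14) < 112/n for every n >= 1.
Given epsilon > 0, choose a positive integer N > 112/epsilon. Then for all n >= N, |a_n - 8| < 112/n <= 112/N < epsilon.
So by the definition of the limit, lim a_n exists and equals 8.

8


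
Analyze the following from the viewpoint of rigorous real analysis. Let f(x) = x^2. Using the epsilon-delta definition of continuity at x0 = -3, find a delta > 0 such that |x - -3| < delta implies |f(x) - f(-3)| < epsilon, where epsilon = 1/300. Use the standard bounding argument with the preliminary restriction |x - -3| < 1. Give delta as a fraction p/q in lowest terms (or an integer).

Factor: |x^2 - (-3)^2| = |x - -3| * |x + -3|.
Impose |x - -3| < 1 first. Then |x + -3| = |(x - -3) + 2*(-3)| <= |x - -3| + 2*|-3| < 1 + 6 = 7.
So |x^2 - (-3)^2| < delta * 7.
We need delta * 7 <= 1/300, i.e. delta <= 1/300/7 = 1/2100.
Since 1/2100 < 1, this is tighter than 1; take delta = 1/2100.
So delta = 1/2100 works.

1/2100


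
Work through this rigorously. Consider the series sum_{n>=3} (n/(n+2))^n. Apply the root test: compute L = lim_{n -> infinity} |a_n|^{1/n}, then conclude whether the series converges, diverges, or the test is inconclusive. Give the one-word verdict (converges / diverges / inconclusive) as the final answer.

Let a_n denote the general term. Form |a_n|^(1/n) and simplify:
|a_n|^(1/n) = n/(n + 2)
Take the limit as n -> infinity: L = 1.
Since L = 1, the root test is inconclusive. (In fact a_n = (n/(n+2))^n -> e^(-2) != 0, so the nth-term test shows divergence; but the root test itself gives no conclusion.)

inconclusive


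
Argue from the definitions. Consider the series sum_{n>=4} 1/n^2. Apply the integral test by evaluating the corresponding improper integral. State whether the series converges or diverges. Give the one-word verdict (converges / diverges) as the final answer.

Let f(x) = x^(-2). Then f is positive, continuous, and decreasing on [4, infinity), so the integral test applies.
Compute the improper integral int_{4}^infinity f(x) dx:
  antiderivative F(x) = -1/x.
  As x -> infinity, F(x) -> 0 (since p = 2 > 1).
  So int = F(infinity) - F(4) = 0 - (-1/4) = 1/4.
  Finite, so by the integral test, the series converges.

converges


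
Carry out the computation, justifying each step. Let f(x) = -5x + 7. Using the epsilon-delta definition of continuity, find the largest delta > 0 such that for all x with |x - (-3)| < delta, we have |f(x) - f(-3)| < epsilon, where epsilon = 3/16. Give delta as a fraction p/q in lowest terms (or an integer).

We compute f(-3) = -5*(-3) + 7 = 22.
|f(x) - f(-3)| = |-5x + 7 - (22)| = |-5(x - (-3))| = 5|x - (-3)|.
We need 5|x - (-3)| < 3/16, i.e. |x - (-3)| < 3/16 / 5 = 3/80.
So any delta <= 3/80 works. Conversely, if delta > 3/80, then x = -3 + 3/80 satisfies |x - (-3)| = 3/80 < delta but |f(x) - f(-3)| = 5 * 3/80 = 3/16, which is not < 3/16; so no larger delta works.
Hence the largest such delta is 3/80.

3/80


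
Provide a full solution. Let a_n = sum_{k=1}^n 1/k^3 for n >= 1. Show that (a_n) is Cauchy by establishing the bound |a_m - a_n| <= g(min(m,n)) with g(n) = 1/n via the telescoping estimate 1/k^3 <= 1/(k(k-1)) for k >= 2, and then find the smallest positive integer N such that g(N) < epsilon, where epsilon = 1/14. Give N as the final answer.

For m > n >= 1: |a_m - a_n| = sum_{k=n+1}^m 1/k^3.
Use 1/k^3 <= 1/(k(k-1)) = 1/(k-1) - 1/k for k >= 2 (which holds since k^3 >= k^2 >= k(k-1) for k >= 2):
sum_{k=n+1}^m 1/k^3 <= sum_{k=n+1}^m (1/(k-1) - 1/k) = 1/n - 1/m <= 1/n.
By symmetry the same bound holds with n,m swapped, so |a_m - a_n| <= 1/min(m,n) = g(min(m,n)). Since g(n) -> 0, (a_n) is Cauchy.
Now solve g(N) < 1/14: 1/N < 1/14 <=> N > 1/(1/14) = 14.
The smallest integer strictly greater than 14 is N = 15.
Check: g(15) = 1/15 < 1/14; g(14) = 1/14 >= 1/14. So N = 15.

15


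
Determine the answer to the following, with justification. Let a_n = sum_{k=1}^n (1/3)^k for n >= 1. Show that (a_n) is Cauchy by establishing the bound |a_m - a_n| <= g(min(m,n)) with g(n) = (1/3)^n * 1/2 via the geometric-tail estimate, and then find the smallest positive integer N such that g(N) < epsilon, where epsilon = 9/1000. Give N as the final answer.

For m > n >= 1: |a_m - a_n| = sum_{k=n+1}^m (1/3)^k < sum_{k=n+1}^infinity (1/3)^k = (1/3)^(n+1) / (1 - 1/3) = (1/3)^n * (1/3) * (3/2) = (1/3)^n * 1/2.
So g(n) = (1/3)^n / 2. Since g(n) -> 0, (a_n) is Cauchy.
Now solve g(N) < 9/1000: (1/3)^N / 2 < 9/1000 <=> 3^N > 1 / (2 * 9/1000) = 500/9.
Check powers of 3: 3^3 = 27 <= 500/9, 3^4 = 81 > 500/9.
So the smallest such N is 4. Check: g(4) = 1/(2 * 81) = 1/162 < 9/1000.

4


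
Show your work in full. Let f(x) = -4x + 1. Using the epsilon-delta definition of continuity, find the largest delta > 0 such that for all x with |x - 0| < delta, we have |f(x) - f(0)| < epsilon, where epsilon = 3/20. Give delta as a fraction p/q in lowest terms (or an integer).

We compute f(0) = -4*(0) + 1 = 1.
|f(x) - f(0)| = |-4x + 1 - (1)| = |-4(x - 0)| = 4|x - 0|.
We need 4|x - 0| < 3/20, i.e. |x - 0| < 3/20 / 4 = 3/80.
So any delta <= 3/80 works. Conversely, if delta > 3/80, then x = 0 + 3/80 satisfies |x - 0| = 3/80 < delta but |f(x) - f(0)| = 4 * 3/80 = 3/20, which is not < 3/20; so no larger delta works.
Hence the largest such delta is 3/80.

3/80


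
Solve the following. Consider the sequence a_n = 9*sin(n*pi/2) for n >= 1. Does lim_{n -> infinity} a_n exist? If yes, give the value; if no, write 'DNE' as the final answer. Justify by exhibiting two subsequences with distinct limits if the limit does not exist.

Examine the behaviour of a_n along subsequences.
a_{4k+1} = 9*sin(pi/2 + 2k*pi) = 9 -> 9. a_{4k+3} = 9*sin(3pi/2 + 2k*pi) = -9 -> -9.
Since these two subsequential limits are 9 and -9, distinct, the full sequence cannot converge (a convergent sequence has all subsequences tending to the same limit). So lim a_n does not exist.

DNE


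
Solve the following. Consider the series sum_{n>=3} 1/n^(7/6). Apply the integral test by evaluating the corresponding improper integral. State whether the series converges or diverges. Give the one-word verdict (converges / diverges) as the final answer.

Let f(x) = x^(-7/6). Then f is positive, continuous, and decreasing on [3, infinity), so the integral test applies.
Compute the improper integral int_{3}^infinity f(x) dx:
  antiderivative F(x) = -6/x^(1/6).
  As x -> infinity, F(x) -> 0 (since p = 7/6 > 1).
  So int = F(infinity) - F(3) = 0 - (-2*3^(5/6)) = 2*3^(5/6).
  Finite, so by the integral test, the series converges.

converges


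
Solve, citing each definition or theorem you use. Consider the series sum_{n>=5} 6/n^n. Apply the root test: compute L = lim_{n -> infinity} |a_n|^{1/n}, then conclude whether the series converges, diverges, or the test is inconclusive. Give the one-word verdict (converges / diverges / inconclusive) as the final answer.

Let a_n denote the general term. Form |a_n|^(1/n) and simplify:
|a_n|^(1/n) = 6^(1/n)/n
Take the limit as n -> infinity: L = 0.
Since L = 0 < 1, the root test implies convergence.

converges


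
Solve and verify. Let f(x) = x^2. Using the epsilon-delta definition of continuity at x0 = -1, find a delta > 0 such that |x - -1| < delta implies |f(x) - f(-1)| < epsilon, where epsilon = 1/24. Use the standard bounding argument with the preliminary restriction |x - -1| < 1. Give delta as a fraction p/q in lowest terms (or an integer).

Factor: |x^2 - (-1)^2| = |x - -1| * |x + -1|.
Impose |x - -1| < 1 first. Then |x + -1| = |(x - -1) + 2*(-1)| <= |x - -1| + 2*|-1| < 1 + 2 = 3.
So |x^2 - (-1)^2| < delta * 3.
We need delta * 3 <= 1/24, i.e. delta <= 1/24/3 = 1/72.
Since 1/72 < 1, this is tighter than 1; take delta = 1/72.
So delta = 1/72 works.

1/72


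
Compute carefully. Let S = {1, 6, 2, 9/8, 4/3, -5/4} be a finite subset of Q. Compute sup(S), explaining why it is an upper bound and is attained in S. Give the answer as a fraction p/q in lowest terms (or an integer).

S is finite, so sup(S) = max(S).
Sorted decreasing:
6, 2, 4/3, 9/8, 1, -5/4
The extremum is 6.
For every x in S, x <= 6. And 6 is in S, so it is attained.
Therefore sup(S) = 6.

6


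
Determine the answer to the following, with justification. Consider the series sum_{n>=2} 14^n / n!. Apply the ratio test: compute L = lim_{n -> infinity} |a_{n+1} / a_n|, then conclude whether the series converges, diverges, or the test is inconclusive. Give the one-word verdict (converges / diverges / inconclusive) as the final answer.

Let a_n denote the general term. Form the ratio a_{n+1}/a_n and simplify:
a_{n+1}/a_n = 14/(n + 1)
Take the limit as n -> infinity: L = 0.
Since L = 0 < 1, the ratio test implies the series converges.

converges


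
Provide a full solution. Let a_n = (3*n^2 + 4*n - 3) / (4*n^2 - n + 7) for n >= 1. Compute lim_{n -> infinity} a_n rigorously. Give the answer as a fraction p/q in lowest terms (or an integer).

Divide numerator and denominator by n^2, the highest power:
numerator / n^2 = 3 + 4/n - 3/n^2
denominator / n^2 = 4 - 1/n + 7/n^2
As n -> infinity, all terms of the form c/n^k (k >= 1) tend to 0.
So numerator / n^2 -> 3 and denominator / n^2 -> 4.
Therefore lim a_n = 3/4.

3/4


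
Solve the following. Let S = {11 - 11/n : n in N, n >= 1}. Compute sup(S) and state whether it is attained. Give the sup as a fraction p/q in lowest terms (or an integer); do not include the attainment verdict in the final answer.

Analysis:
- Values: 0, 11/2, 22/3, 33/4, ... strictly increasing.
- Minimum is 0 (n=1); inf = 0 (attained).
- 11 - 11/n -> 11 from below; sup = 11, not attained.
Conclusion: sup(S) = 11, not attained in S.

11


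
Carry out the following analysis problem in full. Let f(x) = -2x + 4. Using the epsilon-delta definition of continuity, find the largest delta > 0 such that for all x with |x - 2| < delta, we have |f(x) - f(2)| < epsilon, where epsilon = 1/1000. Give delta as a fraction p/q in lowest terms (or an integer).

We compute f(2) = -2*(2) + 4 = 0.
|f(x) - f(2)| = |-2x + 4 - (0)| = |-2(x - 2)| = 2|x - 2|.
We need 2|x - 2| < 1/1000, i.e. |x - 2| < 1/1000 / 2 = 1/2000.
So any delta <= 1/2000 works. Conversely, if delta > 1/2000, then x = 2 + 1/2000 satisfies |x - 2| = 1/2000 < delta but |f(x) - f(2)| = 2 * 1/2000 = 1/1000, which is not < 1/1000; so no larger delta works.
Hence the largest such delta is 1/2000.

1/2000


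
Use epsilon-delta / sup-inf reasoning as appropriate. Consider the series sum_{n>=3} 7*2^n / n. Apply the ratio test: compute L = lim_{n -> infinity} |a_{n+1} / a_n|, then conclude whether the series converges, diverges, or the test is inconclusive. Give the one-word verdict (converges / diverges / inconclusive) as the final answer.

Let a_n denote the general term. Form the ratio a_{n+1}/a_n and simplify:
a_{n+1}/a_n = 2*n/(n + 1)
Take the limit as n -> infinity: L = 2.
Since L = 2 > 1 (or L = infinity), the ratio test implies the series diverges.

diverges


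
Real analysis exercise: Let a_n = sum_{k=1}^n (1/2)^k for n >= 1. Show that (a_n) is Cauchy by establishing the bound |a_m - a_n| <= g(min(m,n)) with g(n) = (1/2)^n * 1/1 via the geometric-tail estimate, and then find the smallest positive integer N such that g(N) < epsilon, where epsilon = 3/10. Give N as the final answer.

For m > n >= 1: |a_m - a_n| = sum_{k=n+1}^m (1/2)^k < sum_{k=n+1}^infinity (1/2)^k = (1/2)^(n+1) / (1 - 1/2) = (1/2)^n * (1/2) * (2/1) = (1/2)^n * 1/1.
So g(n) = (1/2)^n / 1. Since g(n) -> 0, (a_n) is Cauchy.
Now solve g(N) < 3/10: (1/2)^N / 1 < 3/10 <=> 2^N > 1 / (1 * 3/10) = 10/3.
Check powers of 2: 2^1 = 2 <= 10/3, 2^2 = 4 > 10/3.
So the smallest such N is 2. Check: g(2) = 1/(1 * 4) = 1/4 < 3/10.

2


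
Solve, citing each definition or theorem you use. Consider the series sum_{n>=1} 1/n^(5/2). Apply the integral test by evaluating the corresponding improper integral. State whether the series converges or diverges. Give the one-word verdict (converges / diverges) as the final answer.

Let f(x) = x^(-5/2). Then f is positive, continuous, and decreasing on [1, infinity), so the integral test applies.
Compute the improper integral int_{1}^infinity f(x) dx:
  antiderivative F(x) = -2/(3*x^(3/2)).
  As x -> infinity, F(x) -> 0 (since p = 5/2 > 1).
  So int = F(infinity) - F(1) = 0 - (-2/3) = 2/3.
  Finite, so by the integral test, the series converges.

converges


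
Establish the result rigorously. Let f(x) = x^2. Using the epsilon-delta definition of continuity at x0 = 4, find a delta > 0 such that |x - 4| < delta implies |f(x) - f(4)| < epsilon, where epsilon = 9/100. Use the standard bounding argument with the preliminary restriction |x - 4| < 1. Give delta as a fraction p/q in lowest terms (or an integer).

Factor: |x^2 - (4)^2| = |x - 4| * |x + 4|.
Impose |x - 4| < 1 first. Then |x + 4| = |(x - 4) + 2*(4)| <= |x - 4| + 2*|4| < 1 + 8 = 9.
So |x^2 - (4)^2| < delta * 9.
We need delta * 9 <= 9/100, i.e. delta <= 9/100/9 = 1/100.
Since 1/100 < 1, this is tighter than 1; take delta = 1/100.
So delta = 1/100 works.

1/100


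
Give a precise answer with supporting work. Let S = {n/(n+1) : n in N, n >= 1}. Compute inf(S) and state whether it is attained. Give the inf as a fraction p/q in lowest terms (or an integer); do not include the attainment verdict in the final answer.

Analysis:
- Values: 1/2, 2/3, 3/4, 4/5, ... strictly increasing.
- Minimum is 1/2 (n=1); inf = 1/2 (attained).
- n/(n+1) = 1 - 1/(n+1) -> 1 from below as n -> infinity, and never equals 1.
- So sup = 1 (not attained).
Conclusion: inf(S) = 1/2, attained in S.

1/2


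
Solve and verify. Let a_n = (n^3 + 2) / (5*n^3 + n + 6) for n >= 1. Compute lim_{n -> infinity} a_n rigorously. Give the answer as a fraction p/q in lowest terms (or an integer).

Divide numerator and denominator by n^3, the highest power:
numerator / n^3 = 1 + 2/n^3
denominator / n^3 = 5 + n^(-2) + 6/n^3
As n -> infinity, all terms of the form c/n^k (k >= 1) tend to 0.
So numerator / n^3 -> 1 and denominator / n^3 -> 5.
Therefore lim a_n = 1/5.

1/5


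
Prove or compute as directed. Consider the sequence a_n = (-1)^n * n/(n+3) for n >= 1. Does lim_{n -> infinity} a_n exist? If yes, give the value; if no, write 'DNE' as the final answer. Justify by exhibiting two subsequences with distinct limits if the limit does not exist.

Examine the behaviour of a_n along subsequences.
a_{2k} = 2k/(2k+3) -> 1. a_{2k+1} = -(2k+1)/(2k+4) -> -1.
Since these two subsequential limits are 1 and -1, distinct, the full sequence cannot converge (a convergent sequence has all subsequences tending to the same limit). So lim a_n does not exist.

DNE


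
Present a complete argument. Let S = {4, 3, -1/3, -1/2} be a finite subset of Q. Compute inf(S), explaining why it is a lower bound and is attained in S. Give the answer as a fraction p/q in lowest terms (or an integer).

S is finite, so inf(S) = min(S).
Sorted increasing:
-1/2, -1/3, 3, 4
The extremum is -1/2.
For every x in S, x >= -1/2. And -1/2 is in S, so it is attained.
Therefore inf(S) = -1/2.

-1/2


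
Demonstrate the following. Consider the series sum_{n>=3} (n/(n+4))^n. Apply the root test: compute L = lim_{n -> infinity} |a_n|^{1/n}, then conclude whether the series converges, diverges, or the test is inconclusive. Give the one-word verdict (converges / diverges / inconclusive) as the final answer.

Let a_n denote the general term. Form |a_n|^(1/n) and simplify:
|a_n|^(1/n) = n/(n + 4)
Take the limit as n -> infinity: L = 1.
Since L = 1, the root test is inconclusive. (In fact a_n = (n/(n+4))^n -> e^(-4) != 0, so the nth-term test shows divergence; but the root test itself gives no conclusion.)

inconclusive


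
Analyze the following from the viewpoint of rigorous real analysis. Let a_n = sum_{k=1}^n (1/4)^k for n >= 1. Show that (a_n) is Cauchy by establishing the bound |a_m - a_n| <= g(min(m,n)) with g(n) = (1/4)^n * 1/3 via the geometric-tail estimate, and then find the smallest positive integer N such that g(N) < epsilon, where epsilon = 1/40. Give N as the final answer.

For m > n >= 1: |a_m - a_n| = sum_{k=n+1}^m (1/4)^k < sum_{k=n+1}^infinity (1/4)^k = (1/4)^(n+1) / (1 - 1/4) = (1/4)^n * (1/4) * (4/3) = (1/4)^n * 1/3.
So g(n) = (1/4)^n / 3. Since g(n) -> 0, (a_n) is Cauchy.
Now solve g(N) < 1/40: (1/4)^N / 3 < 1/40 <=> 4^N > 1 / (3 * 1/40) = 40/3.
Check powers of 4: 4^1 = 4 <= 40/3, 4^2 = 16 > 40/3.
So the smallest such N is 2. Check: g(2) = 1/(3 * 16) = 1/48 < 1/40.

2


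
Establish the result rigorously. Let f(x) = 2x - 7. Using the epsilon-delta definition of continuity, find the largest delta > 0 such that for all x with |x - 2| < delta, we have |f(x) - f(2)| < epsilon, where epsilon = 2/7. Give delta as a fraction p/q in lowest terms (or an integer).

We compute f(2) = 2*(2) - 7 = -3.
|f(x) - f(2)| = |2x - 7 - (-3)| = |2(x - 2)| = 2|x - 2|.
We need 2|x - 2| < 2/7, i.e. |x - 2| < 2/7 / 2 = 1/7.
So any delta <= 1/7 works. Conversely, if delta > 1/7, then x = 2 + 1/7 satisfies |x - 2| = 1/7 < delta but |f(x) - f(2)| = 2 * 1/7 = 2/7, which is not < 2/7; so no larger delta works.
Hence the largest such delta is 1/7.

1/7


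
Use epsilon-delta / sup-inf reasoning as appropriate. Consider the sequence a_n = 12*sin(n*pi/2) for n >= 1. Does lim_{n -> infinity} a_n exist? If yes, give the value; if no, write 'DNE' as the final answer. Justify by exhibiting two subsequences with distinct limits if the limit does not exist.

Examine the behaviour of a_n along subsequences.
a_{4k+1} = 12*sin(pi/2 + 2k*pi) = 12 -> 12. a_{4k+3} = 12*sin(3pi/2 + 2k*pi) = -12 -> -12.
Since these two subsequential limits are 12 and -12, distinct, the full sequence cannot converge (a convergent sequence has all subsequences tending to the same limit). So lim a_n does not exist.

DNE


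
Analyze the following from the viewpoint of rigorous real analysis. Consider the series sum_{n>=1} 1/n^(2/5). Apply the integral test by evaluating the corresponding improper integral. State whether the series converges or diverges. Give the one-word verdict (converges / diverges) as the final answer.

Let f(x) = x^(-2/5). Then f is positive, continuous, and decreasing on [1, infinity), so the integral test applies.
Compute the improper integral int_{1}^infinity f(x) dx:
  antiderivative F(x) = 5*x^(3/5)/3.
  As x -> infinity, F(x) -> infinity (since p = 2/5 < 1).
  So the integral diverges. By the integral test, the series diverges.

diverges


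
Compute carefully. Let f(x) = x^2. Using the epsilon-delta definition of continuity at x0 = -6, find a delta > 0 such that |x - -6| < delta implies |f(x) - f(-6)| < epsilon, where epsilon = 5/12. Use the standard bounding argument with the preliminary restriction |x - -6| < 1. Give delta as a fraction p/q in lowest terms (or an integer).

Factor: |x^2 - (-6)^2| = |x - -6| * |x + -6|.
Impose |x - -6| < 1 first. Then |x + -6| = |(x - -6) + 2*(-6)| <= |x - -6| + 2*|-6| < 1 + 12 = 13.
So |x^2 - (-6)^2| < delta * 13.
We need delta * 13 <= 5/12, i.e. delta <= 5/12/13 = 5/156.
Since 5/156 < 1, this is tighter than 1; take delta = 5/156.
So delta = 5/156 works.

5/156


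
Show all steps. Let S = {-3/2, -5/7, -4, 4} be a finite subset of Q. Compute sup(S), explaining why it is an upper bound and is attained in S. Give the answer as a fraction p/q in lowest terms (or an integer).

S is finite, so sup(S) = max(S).
Sorted decreasing:
4, -5/7, -3/2, -4
The extremum is 4.
For every x in S, x <= 4. And 4 is in S, so it is attained.
Therefore sup(S) = 4.

4


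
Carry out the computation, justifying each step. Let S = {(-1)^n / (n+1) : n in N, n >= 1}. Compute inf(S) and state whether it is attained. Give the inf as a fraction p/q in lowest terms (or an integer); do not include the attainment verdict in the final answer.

Analysis:
- Values: -1/2, 1/3, -1/4, 1/5, -1/6, ...
- Positive terms (even n): 1/(2+1), 1/(4+1), ... decreasing -> max = 1/3 (n=2).
- Negative terms (odd n): -1/(1+1), -1/(3+1), ... increasing -> min = -1/2 (n=1).
- So sup = 1/3 (attained at n=2); inf = -1/2 (attained at n=1).
Conclusion: inf(S) = -1/2, attained in S.

-1/2


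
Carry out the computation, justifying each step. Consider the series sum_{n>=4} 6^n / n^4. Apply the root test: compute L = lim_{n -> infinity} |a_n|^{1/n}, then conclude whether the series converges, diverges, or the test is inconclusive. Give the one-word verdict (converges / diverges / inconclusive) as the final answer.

Let a_n denote the general term. Form |a_n|^(1/n) and simplify:
|a_n|^(1/n) = 6/n^(4/n)
Take the limit as n -> infinity: L = 6.
Since L = 6 > 1, the root test implies divergence.

diverges


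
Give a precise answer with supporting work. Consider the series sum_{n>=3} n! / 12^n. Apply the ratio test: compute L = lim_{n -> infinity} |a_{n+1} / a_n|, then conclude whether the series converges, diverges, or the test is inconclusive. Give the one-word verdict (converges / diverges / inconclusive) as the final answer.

Let a_n denote the general term. Form the ratio a_{n+1}/a_n and simplify:
a_{n+1}/a_n = n/12 + 1/12
Take the limit as n -> infinity: L = infinity.
Since L = infinity > 1 (or L = infinity), the ratio test implies the series diverges.

diverges


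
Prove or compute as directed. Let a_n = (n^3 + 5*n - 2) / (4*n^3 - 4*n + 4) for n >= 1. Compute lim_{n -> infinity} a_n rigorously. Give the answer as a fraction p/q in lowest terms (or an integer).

Divide numerator and denominator by n^3, the highest power:
numerator / n^3 = 1 + 5/n^2 - 2/n^3
denominator / n^3 = 4 - 4/n^2 + 4/n^3
As n -> infinity, all terms of the form c/n^k (k >= 1) tend to 0.
So numerator / n^3 -> 1 and denominator / n^3 -> 4.
Therefore lim a_n = 1/4.

1/4


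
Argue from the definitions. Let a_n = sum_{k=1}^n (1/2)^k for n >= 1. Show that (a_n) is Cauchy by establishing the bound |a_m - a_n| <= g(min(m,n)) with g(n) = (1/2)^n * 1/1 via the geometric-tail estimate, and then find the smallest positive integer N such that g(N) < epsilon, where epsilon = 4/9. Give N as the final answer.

For m > n >= 1: |a_m - a_n| = sum_{k=n+1}^m (1/2)^k < sum_{k=n+1}^infinity (1/2)^k = (1/2)^(n+1) / (1 - 1/2) = (1/2)^n * (1/2) * (2/1) = (1/2)^n * 1/1.
So g(n) = (1/2)^n / 1. Since g(n) -> 0, (a_n) is Cauchy.
Now solve g(N) < 4/9: (1/2)^N / 1 < 4/9 <=> 2^N > 1 / (1 * 4/9) = 9/4.
Check powers of 2: 2^1 = 2 <= 9/4, 2^2 = 4 > 9/4.
So the smallest such N is 2. Check: g(2) = 1/(1 * 4) = 1/4 < 4/9.

2


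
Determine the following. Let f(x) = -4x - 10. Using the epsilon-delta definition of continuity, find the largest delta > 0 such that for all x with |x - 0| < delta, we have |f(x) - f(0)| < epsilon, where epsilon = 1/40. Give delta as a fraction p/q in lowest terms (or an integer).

We compute f(0) = -4*(0) - 10 = -10.
|f(x) - f(0)| = |-4x - 10 - (-10)| = |-4(x - 0)| = 4|x - 0|.
We need 4|x - 0| < 1/40, i.e. |x - 0| < 1/40 / 4 = 1/160.
So any delta <= 1/160 works. Conversely, if delta > 1/160, then x = 0 + 1/160 satisfies |x - 0| = 1/160 < delta but |f(x) - f(0)| = 4 * 1/160 = 1/40, which is not < 1/40; so no larger delta works.
Hence the largest such delta is 1/160.

1/160


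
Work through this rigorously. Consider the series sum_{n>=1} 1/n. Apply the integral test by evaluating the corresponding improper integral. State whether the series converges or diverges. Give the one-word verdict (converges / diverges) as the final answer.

Let f(x) = 1/x. Then f is positive, continuous, and decreasing on [1, infinity), so the integral test applies.
Compute the improper integral int_{1}^infinity f(x) dx:
  antiderivative F(x) = log(x).
  As x -> infinity, log(x) -> infinity.
  So int = infinity - log(1) = infinity. By the integral test, the series diverges.

diverges
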